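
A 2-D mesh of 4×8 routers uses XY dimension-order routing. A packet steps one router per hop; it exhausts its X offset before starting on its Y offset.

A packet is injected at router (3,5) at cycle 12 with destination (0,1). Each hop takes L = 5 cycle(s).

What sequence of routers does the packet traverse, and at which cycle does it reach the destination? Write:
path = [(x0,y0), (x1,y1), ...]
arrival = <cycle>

hop 0: (3,5) @ cyc 12
hop 1: (2,5) @ cyc 17  [W]
hop 2: (1,5) @ cyc 22  [W]
hop 3: (0,5) @ cyc 27  [W]
hop 4: (0,4) @ cyc 32  [S]
hop 5: (0,3) @ cyc 37  [S]
hop 6: (0,2) @ cyc 42  [S]
hop 7: (0,1) @ cyc 47  [S]

path = [(3,5), (2,5), (1,5), (0,5), (0,4), (0,3), (0,2), (0,1)]
arrival = 47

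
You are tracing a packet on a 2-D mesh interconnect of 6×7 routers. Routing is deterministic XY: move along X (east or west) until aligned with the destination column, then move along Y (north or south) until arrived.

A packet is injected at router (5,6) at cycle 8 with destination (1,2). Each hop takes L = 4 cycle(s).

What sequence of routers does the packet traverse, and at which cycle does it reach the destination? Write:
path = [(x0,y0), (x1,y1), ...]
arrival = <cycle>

path = [(5,6), (4,6), (3,6), (2,6), (1,6), (1,5), (1,4), (1,3), (1,2)]
arrival = 40

hop 0: (5,6) @ cyc 8
hop 1: (4,6) @ cyc 12  [W]
hop 2: (3,6) @ cyc 16  [W]
hop 3: (2,6) @ cyc 20  [W]
hop 4: (1,6) @ cyc 24  [W]
hop 5: (1,5) @ cyc 28  [S]
hop 6: (1,4) @ cyc 32  [S]
hop 7: (1,3) @ cyc 36  [S]
hop 8: (1,2) @ cyc 40  [S]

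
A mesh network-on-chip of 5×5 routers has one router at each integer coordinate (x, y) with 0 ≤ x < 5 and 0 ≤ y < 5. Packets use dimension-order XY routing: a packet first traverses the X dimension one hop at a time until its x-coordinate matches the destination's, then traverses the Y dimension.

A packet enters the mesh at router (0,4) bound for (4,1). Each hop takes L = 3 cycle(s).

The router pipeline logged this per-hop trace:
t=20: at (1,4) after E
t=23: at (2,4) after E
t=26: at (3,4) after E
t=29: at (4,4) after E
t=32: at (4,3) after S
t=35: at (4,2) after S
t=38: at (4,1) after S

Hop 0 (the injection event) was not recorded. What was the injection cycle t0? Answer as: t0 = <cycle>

t0 = 17

Hop 1 reached at cycle 20; hop k is at t0 + k·L.
t0 = cyc[1] − L = 20 − 3 = 17.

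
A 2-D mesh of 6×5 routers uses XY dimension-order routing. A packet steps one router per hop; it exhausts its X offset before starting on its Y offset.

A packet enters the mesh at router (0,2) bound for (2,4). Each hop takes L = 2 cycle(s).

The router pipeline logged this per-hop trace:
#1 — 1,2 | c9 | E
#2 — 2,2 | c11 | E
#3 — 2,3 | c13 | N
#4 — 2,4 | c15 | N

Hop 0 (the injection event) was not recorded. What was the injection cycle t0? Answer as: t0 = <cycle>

cyc[1] = 9 and cyc[k] = t0 + k·L for every k.
Therefore t0 = 9 − L = 7.

t0 = 7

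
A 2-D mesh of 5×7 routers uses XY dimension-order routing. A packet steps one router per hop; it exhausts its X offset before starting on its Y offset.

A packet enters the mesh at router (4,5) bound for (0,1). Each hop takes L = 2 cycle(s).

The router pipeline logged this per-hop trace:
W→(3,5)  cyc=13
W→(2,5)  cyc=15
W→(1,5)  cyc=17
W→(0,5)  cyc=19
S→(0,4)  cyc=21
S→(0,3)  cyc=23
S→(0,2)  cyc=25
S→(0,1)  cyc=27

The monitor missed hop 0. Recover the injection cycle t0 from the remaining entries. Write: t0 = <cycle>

t0 = 11

The first recorded entry is hop 1 at cycle 13.
t0 = cyc[1] − L = 13 − 2 = 11.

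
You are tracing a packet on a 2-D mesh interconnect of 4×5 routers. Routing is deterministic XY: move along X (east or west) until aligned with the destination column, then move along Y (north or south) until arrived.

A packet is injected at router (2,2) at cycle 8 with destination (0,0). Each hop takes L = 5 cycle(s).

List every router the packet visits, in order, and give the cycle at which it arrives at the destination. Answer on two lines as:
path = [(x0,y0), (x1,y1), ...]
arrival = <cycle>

  0. router=(2,2) cycle=8 (inject)
  1. router=(1,2) cycle=13 dir=W
  2. router=(0,2) cycle=18 dir=W
  3. router=(0,1) cycle=23 dir=S
  4. router=(0,0) cycle=28 dir=S

path = [(2,2), (1,2), (0,2), (0,1), (0,0)]
arrival = 28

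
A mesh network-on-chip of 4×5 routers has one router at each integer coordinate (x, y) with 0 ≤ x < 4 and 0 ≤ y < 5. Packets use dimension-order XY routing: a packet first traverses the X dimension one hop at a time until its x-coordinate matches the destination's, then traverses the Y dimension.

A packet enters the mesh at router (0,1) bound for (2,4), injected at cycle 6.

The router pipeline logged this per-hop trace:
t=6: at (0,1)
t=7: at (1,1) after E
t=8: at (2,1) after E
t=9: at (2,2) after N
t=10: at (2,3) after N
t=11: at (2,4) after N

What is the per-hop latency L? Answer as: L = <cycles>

L = 1

Δcyc across hop 0→1: 7 − 6 = 1.
One hop costs L cycles, so L = 1.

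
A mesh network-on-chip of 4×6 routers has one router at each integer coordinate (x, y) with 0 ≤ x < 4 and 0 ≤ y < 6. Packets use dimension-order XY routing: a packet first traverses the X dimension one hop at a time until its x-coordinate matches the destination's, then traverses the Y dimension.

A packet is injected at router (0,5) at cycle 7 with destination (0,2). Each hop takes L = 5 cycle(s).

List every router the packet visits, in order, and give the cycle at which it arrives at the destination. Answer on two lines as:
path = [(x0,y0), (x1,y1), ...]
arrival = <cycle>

path = [(0,5), (0,4), (0,3), (0,2)]
arrival = 22

hop 0: (0,5) @ cyc 7
hop 1: (0,4) @ cyc 12  [S]
hop 2: (0,3) @ cyc 17  [S]
hop 3: (0,2) @ cyc 22  [S]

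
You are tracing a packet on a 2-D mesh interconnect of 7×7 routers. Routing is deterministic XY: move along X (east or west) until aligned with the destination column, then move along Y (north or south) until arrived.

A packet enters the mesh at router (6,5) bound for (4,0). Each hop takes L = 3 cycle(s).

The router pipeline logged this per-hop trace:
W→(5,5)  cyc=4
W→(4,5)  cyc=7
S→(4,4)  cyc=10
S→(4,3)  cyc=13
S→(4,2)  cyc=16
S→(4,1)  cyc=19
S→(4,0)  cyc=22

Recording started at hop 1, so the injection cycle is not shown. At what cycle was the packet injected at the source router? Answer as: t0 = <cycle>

At hop 1 the cycle is 4; in general cyc_k = t0 + kL.
So t0 = 4 − 1·3 = 1.

t0 = 1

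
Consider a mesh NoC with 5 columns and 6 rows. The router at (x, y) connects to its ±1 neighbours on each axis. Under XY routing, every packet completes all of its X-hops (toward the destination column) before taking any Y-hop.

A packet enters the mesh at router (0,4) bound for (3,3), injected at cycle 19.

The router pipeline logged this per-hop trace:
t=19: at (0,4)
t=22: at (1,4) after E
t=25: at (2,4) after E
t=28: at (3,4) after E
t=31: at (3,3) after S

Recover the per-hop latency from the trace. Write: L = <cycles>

Between hops 0 and 1 the cycle counter advances 22 − 19 = 3.
Each hop adds L, hence L = 3.

L = 3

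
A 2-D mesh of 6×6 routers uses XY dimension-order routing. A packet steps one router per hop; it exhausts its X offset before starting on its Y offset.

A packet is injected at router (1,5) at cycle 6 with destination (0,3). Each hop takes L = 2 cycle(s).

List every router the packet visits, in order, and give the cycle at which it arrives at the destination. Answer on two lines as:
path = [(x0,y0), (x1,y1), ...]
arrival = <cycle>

path = [(1,5), (0,5), (0,4), (0,3)]
arrival = 12

[0] x=1 y=5 t=6
[1] x=0 y=5 t=8 →W
[2] x=0 y=4 t=10 →S
[3] x=0 y=3 t=12 →S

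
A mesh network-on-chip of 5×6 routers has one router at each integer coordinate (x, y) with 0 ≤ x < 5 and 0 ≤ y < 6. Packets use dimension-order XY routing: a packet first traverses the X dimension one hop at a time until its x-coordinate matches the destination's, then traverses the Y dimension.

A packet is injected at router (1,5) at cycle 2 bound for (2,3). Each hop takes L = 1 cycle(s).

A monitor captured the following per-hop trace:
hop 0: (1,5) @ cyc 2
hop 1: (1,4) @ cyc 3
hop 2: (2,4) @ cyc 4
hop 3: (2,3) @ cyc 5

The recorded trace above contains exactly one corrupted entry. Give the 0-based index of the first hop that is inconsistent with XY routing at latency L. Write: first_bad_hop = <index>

first_bad_hop = 1

hop 1: step (+0,-1), +1 cyc — BAD: Y-move but x=1≠2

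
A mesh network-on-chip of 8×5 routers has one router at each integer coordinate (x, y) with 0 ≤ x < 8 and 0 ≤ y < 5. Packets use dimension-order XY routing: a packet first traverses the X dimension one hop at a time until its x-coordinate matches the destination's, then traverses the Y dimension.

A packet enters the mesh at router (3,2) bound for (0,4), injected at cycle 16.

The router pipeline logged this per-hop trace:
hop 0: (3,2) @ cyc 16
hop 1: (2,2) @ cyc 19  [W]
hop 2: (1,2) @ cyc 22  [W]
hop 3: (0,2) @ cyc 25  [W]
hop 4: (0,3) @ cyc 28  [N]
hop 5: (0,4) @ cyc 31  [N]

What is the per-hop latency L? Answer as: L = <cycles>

L = 3

From hop 0 (16) to hop 1 (19): +3 cycles.
Per-hop latency L = Δcyc = 3.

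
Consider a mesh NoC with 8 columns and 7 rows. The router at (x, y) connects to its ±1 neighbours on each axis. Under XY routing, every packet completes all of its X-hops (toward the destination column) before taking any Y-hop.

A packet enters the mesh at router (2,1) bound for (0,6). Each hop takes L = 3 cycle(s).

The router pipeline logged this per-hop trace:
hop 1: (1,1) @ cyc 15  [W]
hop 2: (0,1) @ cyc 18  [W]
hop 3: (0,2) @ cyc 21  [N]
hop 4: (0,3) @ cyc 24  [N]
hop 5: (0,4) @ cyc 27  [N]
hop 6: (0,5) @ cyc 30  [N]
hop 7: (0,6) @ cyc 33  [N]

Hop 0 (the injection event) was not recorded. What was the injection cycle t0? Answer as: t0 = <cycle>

Hop 1 reached at cycle 15; hop k is at t0 + k·L.
t0 = cyc[1] − L = 15 − 3 = 12.

t0 = 12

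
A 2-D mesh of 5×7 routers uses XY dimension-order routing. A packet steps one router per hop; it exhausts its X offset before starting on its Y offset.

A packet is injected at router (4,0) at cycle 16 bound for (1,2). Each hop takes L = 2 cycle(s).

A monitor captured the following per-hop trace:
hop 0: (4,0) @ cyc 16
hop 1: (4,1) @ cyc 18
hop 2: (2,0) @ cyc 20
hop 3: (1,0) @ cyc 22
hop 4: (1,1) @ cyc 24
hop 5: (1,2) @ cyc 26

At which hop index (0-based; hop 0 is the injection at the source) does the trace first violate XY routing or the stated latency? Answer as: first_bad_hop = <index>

first_bad_hop = 1

  1: Δx=+0 Δy=+1 Δt=2 [BAD: Y-move but x=4≠1]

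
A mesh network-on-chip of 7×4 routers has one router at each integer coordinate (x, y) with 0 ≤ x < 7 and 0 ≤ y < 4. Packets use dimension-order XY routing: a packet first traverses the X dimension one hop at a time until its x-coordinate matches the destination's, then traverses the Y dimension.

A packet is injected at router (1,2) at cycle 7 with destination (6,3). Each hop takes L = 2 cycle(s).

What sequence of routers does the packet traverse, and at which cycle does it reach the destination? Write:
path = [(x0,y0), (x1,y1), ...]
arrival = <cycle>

#0 — 1,2 | c7
#1 — 2,2 | c9 | E
#2 — 3,2 | c11 | E
#3 — 4,2 | c13 | E
#4 — 5,2 | c15 | E
#5 — 6,2 | c17 | E
#6 — 6,3 | c19 | N

path = [(1,2), (2,2), (3,2), (4,2), (5,2), (6,2), (6,3)]
arrival = 19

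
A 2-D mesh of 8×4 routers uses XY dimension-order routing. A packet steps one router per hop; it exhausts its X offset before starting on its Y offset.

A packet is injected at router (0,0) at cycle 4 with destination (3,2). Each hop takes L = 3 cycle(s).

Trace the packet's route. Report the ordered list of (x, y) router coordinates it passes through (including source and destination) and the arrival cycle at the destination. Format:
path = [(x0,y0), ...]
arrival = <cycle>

path = [(0,0), (1,0), (2,0), (3,0), (3,1), (3,2)]
arrival = 19

t=4: at (0,0)
t=7: at (1,0) after E
t=10: at (2,0) after E
t=13: at (3,0) after E
t=16: at (3,1) after N
t=19: at (3,2) after N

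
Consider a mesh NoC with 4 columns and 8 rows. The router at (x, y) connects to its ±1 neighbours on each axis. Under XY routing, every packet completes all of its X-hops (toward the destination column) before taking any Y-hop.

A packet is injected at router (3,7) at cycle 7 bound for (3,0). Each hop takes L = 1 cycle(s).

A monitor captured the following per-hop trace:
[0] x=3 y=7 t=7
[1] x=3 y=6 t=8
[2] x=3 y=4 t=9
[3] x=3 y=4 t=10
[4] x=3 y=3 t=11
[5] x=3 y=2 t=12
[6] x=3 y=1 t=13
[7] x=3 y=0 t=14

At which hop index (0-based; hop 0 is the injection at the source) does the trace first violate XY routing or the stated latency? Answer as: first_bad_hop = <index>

first_bad_hop = 2

[1] (+0,-1) / 1c ⇒ ok
[2] (+0,-2) / 1c ⇒ BAD: non-unit step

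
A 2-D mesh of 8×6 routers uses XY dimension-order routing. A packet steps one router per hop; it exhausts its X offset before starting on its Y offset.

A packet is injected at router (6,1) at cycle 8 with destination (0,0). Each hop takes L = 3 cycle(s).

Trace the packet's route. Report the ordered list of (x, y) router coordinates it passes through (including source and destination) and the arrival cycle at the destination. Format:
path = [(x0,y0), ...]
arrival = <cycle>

path = [(6,1), (5,1), (4,1), (3,1), (2,1), (1,1), (0,1), (0,0)]
arrival = 29

src (6,1)  cyc=8
W→(5,1)  cyc=11
W→(4,1)  cyc=14
W→(3,1)  cyc=17
W→(2,1)  cyc=20
W→(1,1)  cyc=23
W→(0,1)  cyc=26
S→(0,0)  cyc=29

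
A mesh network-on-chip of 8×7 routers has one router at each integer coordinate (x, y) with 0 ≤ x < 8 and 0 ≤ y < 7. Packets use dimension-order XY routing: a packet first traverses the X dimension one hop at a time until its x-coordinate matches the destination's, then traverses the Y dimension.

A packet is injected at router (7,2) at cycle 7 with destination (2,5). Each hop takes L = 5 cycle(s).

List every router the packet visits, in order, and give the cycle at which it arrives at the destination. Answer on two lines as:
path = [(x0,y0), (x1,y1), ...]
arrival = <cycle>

path = [(7,2), (6,2), (5,2), (4,2), (3,2), (2,2), (2,3), (2,4), (2,5)]
arrival = 47

src (7,2)  cyc=7
W→(6,2)  cyc=12
W→(5,2)  cyc=17
W→(4,2)  cyc=22
W→(3,2)  cyc=27
W→(2,2)  cyc=32
N→(2,3)  cyc=37
N→(2,4)  cyc=42
N→(2,5)  cyc=47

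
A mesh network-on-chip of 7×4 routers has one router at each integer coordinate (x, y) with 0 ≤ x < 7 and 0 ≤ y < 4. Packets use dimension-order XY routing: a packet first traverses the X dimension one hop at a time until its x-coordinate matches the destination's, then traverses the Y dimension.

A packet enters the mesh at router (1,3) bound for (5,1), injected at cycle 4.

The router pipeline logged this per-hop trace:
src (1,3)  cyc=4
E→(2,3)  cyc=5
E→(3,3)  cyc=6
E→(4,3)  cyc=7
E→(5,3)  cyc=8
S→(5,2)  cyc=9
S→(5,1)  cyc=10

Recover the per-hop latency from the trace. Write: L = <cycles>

Between hops 0 and 1 the cycle counter advances 5 − 4 = 1.
That increment is L by definition: L = 1.

L = 1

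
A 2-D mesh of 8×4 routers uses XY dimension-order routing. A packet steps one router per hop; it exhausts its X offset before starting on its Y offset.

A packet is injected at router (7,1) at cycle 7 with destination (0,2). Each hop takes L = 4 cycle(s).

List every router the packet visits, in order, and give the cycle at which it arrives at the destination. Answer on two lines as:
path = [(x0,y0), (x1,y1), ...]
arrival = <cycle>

src (7,1)  cyc=7
W→(6,1)  cyc=11
W→(5,1)  cyc=15
W→(4,1)  cyc=19
W→(3,1)  cyc=23
W→(2,1)  cyc=27
W→(1,1)  cyc=31
W→(0,1)  cyc=35
N→(0,2)  cyc=39

path = [(7,1), (6,1), (5,1), (4,1), (3,1), (2,1), (1,1), (0,1), (0,2)]
arrival = 39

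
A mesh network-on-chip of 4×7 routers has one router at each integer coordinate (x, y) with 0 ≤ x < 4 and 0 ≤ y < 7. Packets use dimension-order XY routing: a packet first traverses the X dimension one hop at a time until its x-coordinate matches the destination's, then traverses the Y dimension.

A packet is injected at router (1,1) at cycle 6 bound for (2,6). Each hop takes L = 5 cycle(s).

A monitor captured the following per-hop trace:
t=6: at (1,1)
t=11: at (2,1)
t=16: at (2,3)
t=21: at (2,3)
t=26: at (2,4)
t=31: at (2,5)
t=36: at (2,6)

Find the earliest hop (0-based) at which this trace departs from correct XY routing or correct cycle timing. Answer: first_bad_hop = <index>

first_bad_hop = 2

hop 1: step (+1,+0), +5 cyc — ok
hop 2: step (+0,+2), +5 cyc — BAD: non-unit step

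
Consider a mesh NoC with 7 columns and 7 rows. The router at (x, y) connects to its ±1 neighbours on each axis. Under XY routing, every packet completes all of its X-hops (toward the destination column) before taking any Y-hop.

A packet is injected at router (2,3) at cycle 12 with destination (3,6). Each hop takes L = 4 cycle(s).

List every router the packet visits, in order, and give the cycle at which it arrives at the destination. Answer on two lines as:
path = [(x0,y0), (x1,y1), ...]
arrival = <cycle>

path = [(2,3), (3,3), (3,4), (3,5), (3,6)]
arrival = 28

t=12: at (2,3)
t=16: at (3,3) after E
t=20: at (3,4) after N
t=24: at (3,5) after N
t=28: at (3,6) after N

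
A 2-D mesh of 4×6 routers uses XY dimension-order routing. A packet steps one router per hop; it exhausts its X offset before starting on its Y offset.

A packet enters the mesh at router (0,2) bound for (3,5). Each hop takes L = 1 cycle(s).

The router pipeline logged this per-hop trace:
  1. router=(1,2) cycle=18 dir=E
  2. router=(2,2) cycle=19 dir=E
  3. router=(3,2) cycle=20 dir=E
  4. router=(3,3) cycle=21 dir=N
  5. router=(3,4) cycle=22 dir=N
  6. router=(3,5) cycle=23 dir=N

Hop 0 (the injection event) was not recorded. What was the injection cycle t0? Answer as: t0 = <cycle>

Hop 1 reached at cycle 18; hop k is at t0 + k·L.
t0 = cyc[1] − L = 18 − 1 = 17.

t0 = 17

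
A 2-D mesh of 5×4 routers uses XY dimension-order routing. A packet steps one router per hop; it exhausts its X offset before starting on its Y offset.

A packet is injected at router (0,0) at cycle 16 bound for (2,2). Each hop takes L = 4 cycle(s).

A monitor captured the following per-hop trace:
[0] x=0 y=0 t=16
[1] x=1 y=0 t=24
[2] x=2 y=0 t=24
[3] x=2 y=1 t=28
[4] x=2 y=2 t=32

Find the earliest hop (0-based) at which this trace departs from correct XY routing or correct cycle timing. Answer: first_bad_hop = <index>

first_bad_hop = 1

[1] (+1,+0) / 8c ⇒ BAD: Δcyc=8≠L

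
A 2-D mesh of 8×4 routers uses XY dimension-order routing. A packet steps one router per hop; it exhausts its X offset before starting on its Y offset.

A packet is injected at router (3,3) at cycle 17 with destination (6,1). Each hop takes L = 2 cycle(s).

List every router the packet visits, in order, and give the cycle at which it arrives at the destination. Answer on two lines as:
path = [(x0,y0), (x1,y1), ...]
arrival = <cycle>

#0 — 3,3 | c17
#1 — 4,3 | c19 | E
#2 — 5,3 | c21 | E
#3 — 6,3 | c23 | E
#4 — 6,2 | c25 | S
#5 — 6,1 | c27 | S

path = [(3,3), (4,3), (5,3), (6,3), (6,2), (6,1)]
arrival = 27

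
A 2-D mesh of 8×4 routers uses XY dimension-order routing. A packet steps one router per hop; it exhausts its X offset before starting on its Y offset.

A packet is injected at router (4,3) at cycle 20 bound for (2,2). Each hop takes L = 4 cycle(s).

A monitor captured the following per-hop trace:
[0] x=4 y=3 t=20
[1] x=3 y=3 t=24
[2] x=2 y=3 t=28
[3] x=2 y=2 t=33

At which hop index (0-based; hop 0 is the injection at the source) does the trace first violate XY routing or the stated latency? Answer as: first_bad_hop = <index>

check 1→ d=(-1,0) cyc+4: ok
check 2→ d=(-1,0) cyc+4: ok
check 3→ d=(0,-1) cyc+5: BAD: Δcyc=5≠L

first_bad_hop = 3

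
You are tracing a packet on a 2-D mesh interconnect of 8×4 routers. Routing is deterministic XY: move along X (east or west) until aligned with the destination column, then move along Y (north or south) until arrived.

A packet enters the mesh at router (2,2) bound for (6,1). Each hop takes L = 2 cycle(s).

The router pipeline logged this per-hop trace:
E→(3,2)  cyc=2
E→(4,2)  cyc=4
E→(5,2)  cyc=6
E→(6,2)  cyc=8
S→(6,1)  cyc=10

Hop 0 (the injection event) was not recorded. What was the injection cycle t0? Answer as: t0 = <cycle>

cyc[1] = 2 and cyc[k] = t0 + k·L for every k.
Subtract one hop: t0 = 2 − 2 = 0.

t0 = 0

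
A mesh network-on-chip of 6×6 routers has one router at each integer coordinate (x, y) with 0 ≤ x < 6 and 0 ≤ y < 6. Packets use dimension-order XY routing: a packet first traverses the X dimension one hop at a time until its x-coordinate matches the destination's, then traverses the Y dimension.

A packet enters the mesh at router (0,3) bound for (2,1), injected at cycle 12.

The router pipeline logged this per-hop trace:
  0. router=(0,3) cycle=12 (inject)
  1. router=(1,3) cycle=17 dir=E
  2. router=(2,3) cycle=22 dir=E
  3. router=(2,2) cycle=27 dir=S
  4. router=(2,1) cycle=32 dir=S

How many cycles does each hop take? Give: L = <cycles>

cyc[1] − cyc[0] = 17 − 12 = 5.
One hop costs L cycles, so L = 5.

L = 5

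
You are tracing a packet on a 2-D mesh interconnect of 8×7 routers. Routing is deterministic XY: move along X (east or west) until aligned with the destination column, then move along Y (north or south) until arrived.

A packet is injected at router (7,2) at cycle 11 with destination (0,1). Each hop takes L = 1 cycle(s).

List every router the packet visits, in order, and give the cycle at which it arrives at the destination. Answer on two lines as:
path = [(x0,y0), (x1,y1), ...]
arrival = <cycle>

path = [(7,2), (6,2), (5,2), (4,2), (3,2), (2,2), (1,2), (0,2), (0,1)]
arrival = 19

hop 0: (7,2) @ cyc 11
hop 1: (6,2) @ cyc 12  [W]
hop 2: (5,2) @ cyc 13  [W]
hop 3: (4,2) @ cyc 14  [W]
hop 4: (3,2) @ cyc 15  [W]
hop 5: (2,2) @ cyc 16  [W]
hop 6: (1,2) @ cyc 17  [W]
hop 7: (0,2) @ cyc 18  [W]
hop 8: (0,1) @ cyc 19  [S]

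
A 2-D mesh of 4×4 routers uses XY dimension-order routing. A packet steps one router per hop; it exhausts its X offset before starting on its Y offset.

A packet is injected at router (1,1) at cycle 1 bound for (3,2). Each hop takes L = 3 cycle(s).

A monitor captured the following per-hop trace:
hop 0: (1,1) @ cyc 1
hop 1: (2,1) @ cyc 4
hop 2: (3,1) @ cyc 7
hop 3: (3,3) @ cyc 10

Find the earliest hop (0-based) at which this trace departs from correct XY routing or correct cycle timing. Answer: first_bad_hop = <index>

hop 1: step (+1,+0), +3 cyc — ok
hop 2: step (+1,+0), +3 cyc — ok
hop 3: step (+0,+2), +3 cyc — BAD: non-unit step

first_bad_hop = 3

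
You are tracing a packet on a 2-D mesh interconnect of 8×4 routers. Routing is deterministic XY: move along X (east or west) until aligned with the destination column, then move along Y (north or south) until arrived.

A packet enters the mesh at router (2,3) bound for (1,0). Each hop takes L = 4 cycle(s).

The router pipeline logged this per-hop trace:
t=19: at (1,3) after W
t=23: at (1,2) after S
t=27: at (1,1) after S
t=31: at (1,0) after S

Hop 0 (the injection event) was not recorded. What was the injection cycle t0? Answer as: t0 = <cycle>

At hop 1 the cycle is 19; in general cyc_k = t0 + kL.
t0 = cyc[1] − L = 19 − 4 = 15.

t0 = 15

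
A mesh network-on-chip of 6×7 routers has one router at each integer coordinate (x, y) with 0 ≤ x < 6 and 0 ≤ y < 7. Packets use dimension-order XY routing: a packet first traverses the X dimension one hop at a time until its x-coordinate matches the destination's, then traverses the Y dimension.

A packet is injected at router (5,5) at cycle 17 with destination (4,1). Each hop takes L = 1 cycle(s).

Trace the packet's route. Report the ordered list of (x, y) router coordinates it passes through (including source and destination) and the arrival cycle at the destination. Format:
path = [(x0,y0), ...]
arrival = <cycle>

path = [(5,5), (4,5), (4,4), (4,3), (4,2), (4,1)]
arrival = 22

src (5,5)  cyc=17
W→(4,5)  cyc=18
S→(4,4)  cyc=19
S→(4,3)  cyc=20
S→(4,2)  cyc=21
S→(4,1)  cyc=22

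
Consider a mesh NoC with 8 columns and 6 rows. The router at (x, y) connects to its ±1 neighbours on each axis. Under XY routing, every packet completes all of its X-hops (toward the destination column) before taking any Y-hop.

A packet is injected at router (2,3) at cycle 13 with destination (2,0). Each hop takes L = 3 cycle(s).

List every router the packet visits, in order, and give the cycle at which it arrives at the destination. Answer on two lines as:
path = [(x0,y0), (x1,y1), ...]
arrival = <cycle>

path = [(2,3), (2,2), (2,1), (2,0)]
arrival = 22

[0] x=2 y=3 t=13
[1] x=2 y=2 t=16 →S
[2] x=2 y=1 t=19 →S
[3] x=2 y=0 t=22 →S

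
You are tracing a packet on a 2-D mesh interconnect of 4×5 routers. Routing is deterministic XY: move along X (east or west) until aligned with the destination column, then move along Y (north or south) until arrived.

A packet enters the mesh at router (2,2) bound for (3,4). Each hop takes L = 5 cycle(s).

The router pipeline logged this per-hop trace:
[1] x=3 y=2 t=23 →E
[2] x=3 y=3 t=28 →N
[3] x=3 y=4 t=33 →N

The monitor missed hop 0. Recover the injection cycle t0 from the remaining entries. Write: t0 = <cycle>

Hop 1 reached at cycle 23; hop k is at t0 + k·L.
Therefore t0 = 23 − L = 18.

t0 = 18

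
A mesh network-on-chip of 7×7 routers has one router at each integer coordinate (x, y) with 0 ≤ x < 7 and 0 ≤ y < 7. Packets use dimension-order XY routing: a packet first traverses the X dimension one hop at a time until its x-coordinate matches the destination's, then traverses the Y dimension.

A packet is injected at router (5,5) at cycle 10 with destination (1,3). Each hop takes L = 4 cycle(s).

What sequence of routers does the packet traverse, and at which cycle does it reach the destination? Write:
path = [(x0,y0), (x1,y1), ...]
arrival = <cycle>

path = [(5,5), (4,5), (3,5), (2,5), (1,5), (1,4), (1,3)]
arrival = 34

hop 0: (5,5) @ cyc 10
hop 1: (4,5) @ cyc 14  [W]
hop 2: (3,5) @ cyc 18  [W]
hop 3: (2,5) @ cyc 22  [W]
hop 4: (1,5) @ cyc 26  [W]
hop 5: (1,4) @ cyc 30  [S]
hop 6: (1,3) @ cyc 34  [S]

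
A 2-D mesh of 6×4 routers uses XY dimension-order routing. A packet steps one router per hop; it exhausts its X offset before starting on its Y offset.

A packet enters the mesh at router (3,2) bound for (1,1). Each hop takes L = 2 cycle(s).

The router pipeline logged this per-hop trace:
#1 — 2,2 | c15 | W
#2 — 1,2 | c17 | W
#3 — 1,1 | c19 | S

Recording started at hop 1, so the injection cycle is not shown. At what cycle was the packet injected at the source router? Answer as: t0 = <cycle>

Hop 1 reached at cycle 15; hop k is at t0 + k·L.
Therefore t0 = 15 − L = 13.

t0 = 13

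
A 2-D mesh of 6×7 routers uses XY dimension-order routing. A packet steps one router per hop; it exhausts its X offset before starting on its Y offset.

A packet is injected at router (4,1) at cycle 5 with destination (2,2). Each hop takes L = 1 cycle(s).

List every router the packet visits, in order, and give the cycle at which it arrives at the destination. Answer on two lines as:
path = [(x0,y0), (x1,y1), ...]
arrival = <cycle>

path = [(4,1), (3,1), (2,1), (2,2)]
arrival = 8

#0 — 4,1 | c5
#1 — 3,1 | c6 | W
#2 — 2,1 | c7 | W
#3 — 2,2 | c8 | N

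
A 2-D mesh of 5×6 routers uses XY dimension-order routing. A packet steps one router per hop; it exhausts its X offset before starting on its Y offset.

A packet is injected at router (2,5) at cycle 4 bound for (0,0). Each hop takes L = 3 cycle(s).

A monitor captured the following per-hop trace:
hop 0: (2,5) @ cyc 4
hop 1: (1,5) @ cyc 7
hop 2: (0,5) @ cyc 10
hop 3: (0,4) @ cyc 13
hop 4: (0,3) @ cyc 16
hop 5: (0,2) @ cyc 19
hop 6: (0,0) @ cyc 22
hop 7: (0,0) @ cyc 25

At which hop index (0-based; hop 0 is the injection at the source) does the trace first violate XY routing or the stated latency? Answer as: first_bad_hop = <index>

check 1→ d=(-1,0) cyc+3: ok
check 2→ d=(-1,0) cyc+3: ok
check 3→ d=(0,-1) cyc+3: ok
check 4→ d=(0,-1) cyc+3: ok
check 5→ d=(0,-1) cyc+3: ok
check 6→ d=(0,-2) cyc+3: BAD: non-unit step

first_bad_hop = 6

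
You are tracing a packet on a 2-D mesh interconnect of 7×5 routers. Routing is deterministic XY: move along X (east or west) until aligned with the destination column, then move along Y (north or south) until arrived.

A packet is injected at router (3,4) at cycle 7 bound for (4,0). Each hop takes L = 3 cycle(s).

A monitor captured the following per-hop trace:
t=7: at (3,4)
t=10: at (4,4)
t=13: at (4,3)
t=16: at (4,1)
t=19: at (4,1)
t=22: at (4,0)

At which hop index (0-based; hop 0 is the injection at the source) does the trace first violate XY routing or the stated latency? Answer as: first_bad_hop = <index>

check 1→ d=(1,0) cyc+3: ok
check 2→ d=(0,-1) cyc+3: ok
check 3→ d=(0,-2) cyc+3: BAD: non-unit step

first_bad_hop = 3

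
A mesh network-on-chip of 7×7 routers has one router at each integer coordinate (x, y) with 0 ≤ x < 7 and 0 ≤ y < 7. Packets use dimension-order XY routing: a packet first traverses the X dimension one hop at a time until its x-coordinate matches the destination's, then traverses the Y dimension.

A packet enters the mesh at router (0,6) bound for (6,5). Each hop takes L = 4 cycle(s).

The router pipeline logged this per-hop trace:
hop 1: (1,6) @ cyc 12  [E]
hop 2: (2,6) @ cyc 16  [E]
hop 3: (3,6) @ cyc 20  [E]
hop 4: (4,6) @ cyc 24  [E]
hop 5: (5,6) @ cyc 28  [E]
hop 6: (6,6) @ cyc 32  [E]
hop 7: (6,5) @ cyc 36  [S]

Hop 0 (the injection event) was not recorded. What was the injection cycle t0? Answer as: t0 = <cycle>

t0 = 8

cyc[1] = 12 and cyc[k] = t0 + k·L for every k.
So t0 = 12 − 1·4 = 8.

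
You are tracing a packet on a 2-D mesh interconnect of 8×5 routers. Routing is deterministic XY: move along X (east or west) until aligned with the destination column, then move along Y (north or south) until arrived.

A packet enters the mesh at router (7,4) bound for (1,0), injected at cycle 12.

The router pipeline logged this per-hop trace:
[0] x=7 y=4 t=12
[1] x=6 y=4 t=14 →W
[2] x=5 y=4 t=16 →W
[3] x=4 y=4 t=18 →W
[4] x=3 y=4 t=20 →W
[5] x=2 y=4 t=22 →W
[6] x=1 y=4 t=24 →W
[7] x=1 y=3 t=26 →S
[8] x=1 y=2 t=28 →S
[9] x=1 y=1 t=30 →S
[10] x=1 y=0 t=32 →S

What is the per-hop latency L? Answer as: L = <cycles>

From hop 0 (12) to hop 1 (14): +2 cycles.
Each hop adds L, hence L = 2.

L = 2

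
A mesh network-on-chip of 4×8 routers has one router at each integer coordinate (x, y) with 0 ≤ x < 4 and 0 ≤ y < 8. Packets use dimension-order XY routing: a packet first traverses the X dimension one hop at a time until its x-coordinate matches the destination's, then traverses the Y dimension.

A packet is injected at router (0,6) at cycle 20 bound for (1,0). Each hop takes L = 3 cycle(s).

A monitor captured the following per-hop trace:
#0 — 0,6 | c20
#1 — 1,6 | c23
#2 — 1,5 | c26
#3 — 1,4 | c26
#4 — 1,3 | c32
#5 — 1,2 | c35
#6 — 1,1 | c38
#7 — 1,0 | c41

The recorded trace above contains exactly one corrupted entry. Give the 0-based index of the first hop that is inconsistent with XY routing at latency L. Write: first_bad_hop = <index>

first_bad_hop = 3

check 1→ d=(1,0) cyc+3: ok
check 2→ d=(0,-1) cyc+3: ok
check 3→ d=(0,-1) cyc+0: BAD: Δcyc=0≠L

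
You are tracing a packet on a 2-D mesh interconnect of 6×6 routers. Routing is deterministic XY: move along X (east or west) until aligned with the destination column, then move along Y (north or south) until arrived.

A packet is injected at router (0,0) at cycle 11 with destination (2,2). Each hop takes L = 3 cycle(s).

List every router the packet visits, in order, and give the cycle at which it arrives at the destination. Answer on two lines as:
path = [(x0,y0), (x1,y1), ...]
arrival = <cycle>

src (0,0)  cyc=11
E→(1,0)  cyc=14
E→(2,0)  cyc=17
N→(2,1)  cyc=20
N→(2,2)  cyc=23

path = [(0,0), (1,0), (2,0), (2,1), (2,2)]
arrival = 23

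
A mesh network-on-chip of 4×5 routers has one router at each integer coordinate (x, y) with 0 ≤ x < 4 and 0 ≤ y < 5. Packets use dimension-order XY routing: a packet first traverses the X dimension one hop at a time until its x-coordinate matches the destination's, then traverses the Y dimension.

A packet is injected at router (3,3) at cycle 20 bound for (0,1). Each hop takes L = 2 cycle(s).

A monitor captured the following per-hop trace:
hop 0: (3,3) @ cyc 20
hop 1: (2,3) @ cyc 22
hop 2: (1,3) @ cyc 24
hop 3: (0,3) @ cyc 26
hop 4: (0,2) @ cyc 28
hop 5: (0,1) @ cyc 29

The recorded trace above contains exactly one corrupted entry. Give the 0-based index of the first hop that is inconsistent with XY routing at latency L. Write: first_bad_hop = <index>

[1] (-1,+0) / 2c ⇒ ok
[2] (-1,+0) / 2c ⇒ ok
[3] (-1,+0) / 2c ⇒ ok
[4] (+0,-1) / 2c ⇒ ok
[5] (+0,-1) / 1c ⇒ BAD: Δcyc=1≠L

first_bad_hop = 5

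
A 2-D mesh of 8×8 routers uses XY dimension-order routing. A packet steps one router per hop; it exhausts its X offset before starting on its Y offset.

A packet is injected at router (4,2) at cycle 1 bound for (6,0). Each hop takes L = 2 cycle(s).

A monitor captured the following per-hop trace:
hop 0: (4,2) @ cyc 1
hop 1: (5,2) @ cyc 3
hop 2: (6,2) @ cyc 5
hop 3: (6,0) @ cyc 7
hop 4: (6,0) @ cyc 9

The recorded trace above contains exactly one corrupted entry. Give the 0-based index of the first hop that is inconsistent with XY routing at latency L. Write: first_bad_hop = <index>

  1: Δx=+1 Δy=+0 Δt=2 [ok]
  2: Δx=+1 Δy=+0 Δt=2 [ok]
  3: Δx=+0 Δy=-2 Δt=2 [BAD: non-unit step]

first_bad_hop = 3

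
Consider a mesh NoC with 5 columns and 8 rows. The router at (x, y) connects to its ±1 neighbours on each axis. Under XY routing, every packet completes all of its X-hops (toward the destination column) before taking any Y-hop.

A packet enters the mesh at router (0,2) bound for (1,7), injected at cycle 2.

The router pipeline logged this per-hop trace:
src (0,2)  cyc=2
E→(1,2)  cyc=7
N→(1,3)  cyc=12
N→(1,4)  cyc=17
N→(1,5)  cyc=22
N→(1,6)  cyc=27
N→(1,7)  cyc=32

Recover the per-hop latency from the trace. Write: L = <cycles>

Between hops 0 and 1 the cycle counter advances 7 − 2 = 5.
Each hop adds L, hence L = 5.

L = 5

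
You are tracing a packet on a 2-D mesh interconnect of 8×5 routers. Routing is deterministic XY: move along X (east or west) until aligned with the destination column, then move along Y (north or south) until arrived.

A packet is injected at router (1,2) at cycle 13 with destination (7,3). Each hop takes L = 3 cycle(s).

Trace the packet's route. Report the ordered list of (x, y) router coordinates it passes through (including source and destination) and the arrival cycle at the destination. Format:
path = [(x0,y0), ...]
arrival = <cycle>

path = [(1,2), (2,2), (3,2), (4,2), (5,2), (6,2), (7,2), (7,3)]
arrival = 34

src (1,2)  cyc=13
E→(2,2)  cyc=16
E→(3,2)  cyc=19
E→(4,2)  cyc=22
E→(5,2)  cyc=25
E→(6,2)  cyc=28
E→(7,2)  cyc=31
N→(7,3)  cyc=34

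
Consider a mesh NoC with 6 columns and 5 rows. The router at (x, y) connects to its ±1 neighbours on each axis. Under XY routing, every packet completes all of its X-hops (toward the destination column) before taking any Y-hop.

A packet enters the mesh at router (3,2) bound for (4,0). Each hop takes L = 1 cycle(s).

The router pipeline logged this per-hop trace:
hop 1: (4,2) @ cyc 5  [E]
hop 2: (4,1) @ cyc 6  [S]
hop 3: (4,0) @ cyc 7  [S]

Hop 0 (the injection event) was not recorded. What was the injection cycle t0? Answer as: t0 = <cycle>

At hop 1 the cycle is 5; in general cyc_k = t0 + kL.
t0 = cyc[1] − L = 5 − 1 = 4.

t0 = 4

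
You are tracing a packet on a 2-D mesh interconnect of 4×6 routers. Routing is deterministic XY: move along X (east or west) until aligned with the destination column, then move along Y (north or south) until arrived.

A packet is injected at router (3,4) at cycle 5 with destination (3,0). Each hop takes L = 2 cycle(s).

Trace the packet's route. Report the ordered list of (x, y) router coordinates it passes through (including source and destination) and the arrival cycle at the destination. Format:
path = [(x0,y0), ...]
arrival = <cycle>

  0. router=(3,4) cycle=5 (inject)
  1. router=(3,3) cycle=7 dir=S
  2. router=(3,2) cycle=9 dir=S
  3. router=(3,1) cycle=11 dir=S
  4. router=(3,0) cycle=13 dir=S

path = [(3,4), (3,3), (3,2), (3,1), (3,0)]
arrival = 13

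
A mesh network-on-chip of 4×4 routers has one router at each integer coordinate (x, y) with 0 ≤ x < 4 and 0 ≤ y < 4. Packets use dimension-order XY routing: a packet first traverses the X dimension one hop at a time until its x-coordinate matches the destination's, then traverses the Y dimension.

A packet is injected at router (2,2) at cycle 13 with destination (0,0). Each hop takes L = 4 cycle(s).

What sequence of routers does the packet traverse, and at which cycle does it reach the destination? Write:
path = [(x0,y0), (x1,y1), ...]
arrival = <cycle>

path = [(2,2), (1,2), (0,2), (0,1), (0,0)]
arrival = 29

#0 — 2,2 | c13
#1 — 1,2 | c17 | W
#2 — 0,2 | c21 | W
#3 — 0,1 | c25 | S
#4 — 0,0 | c29 | S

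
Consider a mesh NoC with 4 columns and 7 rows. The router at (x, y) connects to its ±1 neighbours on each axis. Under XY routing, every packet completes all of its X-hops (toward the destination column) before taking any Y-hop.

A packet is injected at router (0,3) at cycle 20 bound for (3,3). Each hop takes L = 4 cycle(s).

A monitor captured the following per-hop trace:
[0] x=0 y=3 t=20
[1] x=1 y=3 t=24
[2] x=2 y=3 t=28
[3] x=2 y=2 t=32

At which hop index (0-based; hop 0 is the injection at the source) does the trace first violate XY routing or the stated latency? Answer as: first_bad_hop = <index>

first_bad_hop = 3

[1] (+1,+0) / 4c ⇒ ok
[2] (+1,+0) / 4c ⇒ ok
[3] (+0,-1) / 4c ⇒ BAD: Y-move but x=2≠3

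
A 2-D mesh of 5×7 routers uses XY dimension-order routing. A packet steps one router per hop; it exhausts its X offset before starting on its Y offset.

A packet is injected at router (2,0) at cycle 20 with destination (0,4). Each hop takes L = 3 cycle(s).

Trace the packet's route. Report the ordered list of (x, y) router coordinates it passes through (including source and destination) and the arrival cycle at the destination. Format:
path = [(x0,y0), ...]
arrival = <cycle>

path = [(2,0), (1,0), (0,0), (0,1), (0,2), (0,3), (0,4)]
arrival = 38

hop 0: (2,0) @ cyc 20
hop 1: (1,0) @ cyc 23  [W]
hop 2: (0,0) @ cyc 26  [W]
hop 3: (0,1) @ cyc 29  [N]
hop 4: (0,2) @ cyc 32  [N]
hop 5: (0,3) @ cyc 35  [N]
hop 6: (0,4) @ cyc 38  [N]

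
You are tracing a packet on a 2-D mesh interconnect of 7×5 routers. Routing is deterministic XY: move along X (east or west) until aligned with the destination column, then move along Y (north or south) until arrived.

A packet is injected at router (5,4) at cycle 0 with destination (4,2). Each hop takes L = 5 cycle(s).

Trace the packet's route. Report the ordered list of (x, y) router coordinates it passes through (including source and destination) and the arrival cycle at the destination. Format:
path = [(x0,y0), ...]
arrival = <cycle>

path = [(5,4), (4,4), (4,3), (4,2)]
arrival = 15

src (5,4)  cyc=0
W→(4,4)  cyc=5
S→(4,3)  cyc=10
S→(4,2)  cyc=15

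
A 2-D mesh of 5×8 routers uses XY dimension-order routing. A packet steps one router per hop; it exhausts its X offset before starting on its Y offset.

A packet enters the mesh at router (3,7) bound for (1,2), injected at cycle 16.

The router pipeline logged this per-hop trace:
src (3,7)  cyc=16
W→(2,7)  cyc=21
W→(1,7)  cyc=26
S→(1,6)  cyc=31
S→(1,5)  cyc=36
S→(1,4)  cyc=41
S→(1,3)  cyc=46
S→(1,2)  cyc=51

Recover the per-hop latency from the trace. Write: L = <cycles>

L = 5

Between hops 0 and 1 the cycle counter advances 21 − 16 = 5.
That increment is L by definition: L = 5.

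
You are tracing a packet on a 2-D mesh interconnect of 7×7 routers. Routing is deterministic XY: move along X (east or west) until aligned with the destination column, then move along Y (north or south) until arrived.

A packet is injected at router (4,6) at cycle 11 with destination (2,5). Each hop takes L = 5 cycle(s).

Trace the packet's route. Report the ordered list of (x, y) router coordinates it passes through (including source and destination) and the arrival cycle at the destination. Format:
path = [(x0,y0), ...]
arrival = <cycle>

hop 0: (4,6) @ cyc 11
hop 1: (3,6) @ cyc 16  [W]
hop 2: (2,6) @ cyc 21  [W]
hop 3: (2,5) @ cyc 26  [S]

path = [(4,6), (3,6), (2,6), (2,5)]
arrival = 26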